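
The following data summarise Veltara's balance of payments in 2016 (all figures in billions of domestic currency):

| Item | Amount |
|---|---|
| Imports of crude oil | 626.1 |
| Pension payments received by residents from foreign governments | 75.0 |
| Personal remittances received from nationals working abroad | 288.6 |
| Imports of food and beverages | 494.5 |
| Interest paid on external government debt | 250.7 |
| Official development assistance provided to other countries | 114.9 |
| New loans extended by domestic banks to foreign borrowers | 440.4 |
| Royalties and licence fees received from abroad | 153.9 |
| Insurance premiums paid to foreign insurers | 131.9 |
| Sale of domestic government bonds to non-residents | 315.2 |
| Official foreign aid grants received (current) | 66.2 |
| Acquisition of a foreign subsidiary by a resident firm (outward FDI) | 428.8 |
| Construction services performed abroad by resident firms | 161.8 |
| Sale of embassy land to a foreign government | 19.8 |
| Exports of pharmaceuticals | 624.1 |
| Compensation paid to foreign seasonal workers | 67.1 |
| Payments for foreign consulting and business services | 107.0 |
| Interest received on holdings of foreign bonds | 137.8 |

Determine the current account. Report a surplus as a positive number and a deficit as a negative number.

Goods: -626.1 - 494.5 + 624.1 = -496.5
Services: -107.0 + 153.9 + 161.8 - 131.9 = 76.8
Primary income: -250.7 - 67.1 + 137.8 = -180.0
Secondary income: -114.9 + 66.2 + 288.6 + 75.0 = 314.9
Current account = (-496.5) + 76.8 + (-180.0) + 314.9 = -284.8
(Excluded from the current account — financial account: new loans extended by domestic banks to foreign borrowers 440.4, sale of domestic government bonds to non-residents 315.2, acquisition of a foreign subsidiary by a resident firm (outward FDI) 428.8; capital account: sale of embassy land to a foreign government 19.8.)

-284.8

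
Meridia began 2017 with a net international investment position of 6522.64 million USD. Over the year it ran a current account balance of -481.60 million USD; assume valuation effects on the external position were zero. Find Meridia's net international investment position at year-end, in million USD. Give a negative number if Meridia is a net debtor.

With no valuation effects, change in NIIP = current account = -481.60
End-of-year NIIP = 6522.64 + (-481.60) = 6041.04

6041.04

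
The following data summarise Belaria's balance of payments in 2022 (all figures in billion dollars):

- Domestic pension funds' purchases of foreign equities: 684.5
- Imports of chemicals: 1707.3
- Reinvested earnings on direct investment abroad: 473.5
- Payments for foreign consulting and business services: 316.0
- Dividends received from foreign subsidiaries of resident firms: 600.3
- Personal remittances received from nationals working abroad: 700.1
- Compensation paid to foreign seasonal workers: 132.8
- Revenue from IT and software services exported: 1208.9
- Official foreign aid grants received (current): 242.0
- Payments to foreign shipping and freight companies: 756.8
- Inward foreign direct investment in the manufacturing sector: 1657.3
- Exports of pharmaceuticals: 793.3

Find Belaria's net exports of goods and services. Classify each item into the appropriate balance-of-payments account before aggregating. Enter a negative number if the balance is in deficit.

Goods: 793.3 - 1707.3 = -914.0
Services: -316.0 - 756.8 + 1208.9 = 136.1
Trade balance = -914.0 + 136.1 = -777.9
(Excluded from the trade balance — financial account: domestic pension funds' purchases of foreign equities 684.5, inward foreign direct investment in the manufacturing sector 1657.3; primary income: reinvested earnings on direct investment abroad 473.5, dividends received from foreign subsidiaries of resident firms 600.3, compensation paid to foreign seasonal workers 132.8; secondary income: personal remittances received from nationals working abroad 700.1, official foreign aid grants received (current) 242.0.)

-777.9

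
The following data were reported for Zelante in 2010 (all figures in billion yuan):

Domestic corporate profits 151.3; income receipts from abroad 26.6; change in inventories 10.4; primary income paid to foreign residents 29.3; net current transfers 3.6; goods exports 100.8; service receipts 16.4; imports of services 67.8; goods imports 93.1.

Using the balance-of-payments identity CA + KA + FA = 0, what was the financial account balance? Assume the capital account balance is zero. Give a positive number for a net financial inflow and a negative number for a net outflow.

Goods balance = 100.8 - 93.1 = 7.7
Services balance = 16.4 - 67.8 = -51.4
Trade balance (goods + services) = 7.7 + (-51.4) = -43.7
Net primary income = 26.6 - 29.3 = -2.7
Net secondary income = 3.6
Current account = -43.7 + (-2.7) + 3.6 = -42.8
Financial account = -(-42.8) = 42.8

42.8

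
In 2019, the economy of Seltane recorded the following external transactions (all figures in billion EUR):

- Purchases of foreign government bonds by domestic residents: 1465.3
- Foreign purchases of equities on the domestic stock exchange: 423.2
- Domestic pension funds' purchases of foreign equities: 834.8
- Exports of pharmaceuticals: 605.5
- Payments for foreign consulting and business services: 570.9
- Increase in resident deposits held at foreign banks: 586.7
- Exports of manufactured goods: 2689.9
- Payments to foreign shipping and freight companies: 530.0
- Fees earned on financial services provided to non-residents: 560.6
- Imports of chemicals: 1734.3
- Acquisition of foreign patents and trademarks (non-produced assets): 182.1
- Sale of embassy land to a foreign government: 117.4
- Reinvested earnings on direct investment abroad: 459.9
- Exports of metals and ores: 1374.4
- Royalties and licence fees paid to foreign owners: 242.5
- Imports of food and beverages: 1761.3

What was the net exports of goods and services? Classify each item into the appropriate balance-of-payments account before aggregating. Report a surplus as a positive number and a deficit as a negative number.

Goods: -1761.3 + 605.5 + 1374.4 - 1734.3 + 2689.9 = 1174.2
Services: -570.9 + 560.6 - 242.5 - 530.0 = -782.8
Trade balance = 1174.2 + (-782.8) = 391.4
(Excluded from the trade balance — financial account: purchases of foreign government bonds by domestic residents 1465.3, foreign purchases of equities on the domestic stock exchange 423.2, domestic pension funds' purchases of foreign equities 834.8, increase in resident deposits held at foreign banks 586.7; capital account: acquisition of foreign patents and trademarks (non-produced assets) 182.1, sale of embassy land to a foreign government 117.4; primary income: reinvested earnings on direct investment abroad 459.9.)

391.4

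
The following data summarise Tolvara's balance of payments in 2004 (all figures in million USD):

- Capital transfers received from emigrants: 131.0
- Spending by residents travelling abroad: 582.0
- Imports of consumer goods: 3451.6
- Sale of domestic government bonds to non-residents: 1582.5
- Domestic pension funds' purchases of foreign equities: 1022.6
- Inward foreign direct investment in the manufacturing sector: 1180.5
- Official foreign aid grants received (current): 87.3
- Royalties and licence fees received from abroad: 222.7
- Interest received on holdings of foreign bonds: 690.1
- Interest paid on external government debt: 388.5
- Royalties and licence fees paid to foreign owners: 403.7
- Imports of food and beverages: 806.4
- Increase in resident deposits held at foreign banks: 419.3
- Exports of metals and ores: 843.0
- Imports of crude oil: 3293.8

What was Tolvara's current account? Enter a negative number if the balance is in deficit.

-7082.9

Goods: -3451.6 + 843.0 - 806.4 - 3293.8 = -6708.8
Services: 222.7 - 403.7 - 582.0 = -763.0
Primary income: 690.1 - 388.5 = 301.6
Secondary income: 87.3
Current account = (-6708.8) + (-763.0) + 301.6 + 87.3 = -7082.9
(Excluded from the current account — capital account: capital transfers received from emigrants 131.0; financial account: sale of domestic government bonds to non-residents 1582.5, domestic pension funds' purchases of foreign equities 1022.6, inward foreign direct investment in the manufacturing sector 1180.5, increase in resident deposits held at foreign banks 419.3.)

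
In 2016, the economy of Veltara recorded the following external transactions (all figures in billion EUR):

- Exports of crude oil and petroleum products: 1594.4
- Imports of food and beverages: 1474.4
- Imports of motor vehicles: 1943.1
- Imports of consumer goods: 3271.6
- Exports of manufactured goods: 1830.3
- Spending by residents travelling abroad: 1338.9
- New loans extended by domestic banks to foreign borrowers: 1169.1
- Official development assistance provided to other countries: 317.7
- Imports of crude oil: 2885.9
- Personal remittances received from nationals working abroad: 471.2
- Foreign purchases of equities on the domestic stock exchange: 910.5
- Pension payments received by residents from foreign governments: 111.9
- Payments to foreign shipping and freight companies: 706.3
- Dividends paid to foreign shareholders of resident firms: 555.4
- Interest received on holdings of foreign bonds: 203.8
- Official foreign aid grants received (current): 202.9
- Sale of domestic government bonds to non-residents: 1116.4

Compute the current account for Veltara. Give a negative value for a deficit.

Goods: -3271.6 - 1943.1 - 2885.9 - 1474.4 + 1594.4 + 1830.3 = -6150.3
Services: -706.3 - 1338.9 = -2045.2
Primary income: -555.4 + 203.8 = -351.6
Secondary income: 471.2 + 111.9 + 202.9 - 317.7 = 468.3
Current account = (-6150.3) + (-2045.2) + (-351.6) + 468.3 = -8078.8
(Excluded from the current account — financial account: new loans extended by domestic banks to foreign borrowers 1169.1, foreign purchases of equities on the domestic stock exchange 910.5, sale of domestic government bonds to non-residents 1116.4.)

-8078.8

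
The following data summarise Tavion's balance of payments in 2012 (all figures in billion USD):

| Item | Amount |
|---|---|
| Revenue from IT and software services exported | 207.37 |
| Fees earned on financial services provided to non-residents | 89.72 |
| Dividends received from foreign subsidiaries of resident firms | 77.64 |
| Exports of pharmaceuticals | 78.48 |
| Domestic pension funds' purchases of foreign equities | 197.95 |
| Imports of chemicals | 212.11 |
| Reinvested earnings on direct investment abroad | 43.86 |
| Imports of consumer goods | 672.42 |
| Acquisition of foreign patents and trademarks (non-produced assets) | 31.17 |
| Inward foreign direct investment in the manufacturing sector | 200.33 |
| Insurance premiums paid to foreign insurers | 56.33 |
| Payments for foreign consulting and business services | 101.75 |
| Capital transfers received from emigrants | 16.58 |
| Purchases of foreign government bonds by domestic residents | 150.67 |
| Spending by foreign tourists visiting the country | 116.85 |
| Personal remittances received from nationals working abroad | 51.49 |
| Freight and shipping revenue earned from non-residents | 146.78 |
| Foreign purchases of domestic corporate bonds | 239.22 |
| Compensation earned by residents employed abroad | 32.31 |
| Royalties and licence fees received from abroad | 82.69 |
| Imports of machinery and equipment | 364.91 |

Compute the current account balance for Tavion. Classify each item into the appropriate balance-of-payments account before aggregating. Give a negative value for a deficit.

-480.33

Goods: -672.42 - 364.91 + 78.48 - 212.11 = -1170.96
Services: -56.33 + 89.72 + 82.69 + 116.85 - 101.75 + 207.37 + 146.78 = 485.33
Primary income: 43.86 + 77.64 + 32.31 = 153.81
Secondary income: 51.49
Current account = (-1170.96) + 485.33 + 153.81 + 51.49 = -480.33
(Excluded from the current account — financial account: domestic pension funds' purchases of foreign equities 197.95, inward foreign direct investment in the manufacturing sector 200.33, purchases of foreign government bonds by domestic residents 150.67, foreign purchases of domestic corporate bonds 239.22; capital account: acquisition of foreign patents and trademarks (non-produced assets) 31.17, capital transfers received from emigrants 16.58.)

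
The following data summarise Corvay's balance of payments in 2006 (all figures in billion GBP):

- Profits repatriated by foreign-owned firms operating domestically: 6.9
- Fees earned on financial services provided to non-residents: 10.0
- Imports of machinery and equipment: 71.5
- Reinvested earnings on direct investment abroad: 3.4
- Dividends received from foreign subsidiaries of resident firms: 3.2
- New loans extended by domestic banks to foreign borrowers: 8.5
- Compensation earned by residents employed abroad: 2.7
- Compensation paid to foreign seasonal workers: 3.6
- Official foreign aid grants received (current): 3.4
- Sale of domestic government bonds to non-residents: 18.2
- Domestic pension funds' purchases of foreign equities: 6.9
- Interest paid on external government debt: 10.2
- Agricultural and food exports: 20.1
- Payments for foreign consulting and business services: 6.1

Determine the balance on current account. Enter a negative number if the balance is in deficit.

-55.5

Goods: 20.1 - 71.5 = -51.4
Services: 10.0 - 6.1 = 3.9
Primary income: 2.7 - 6.9 + 3.2 - 3.6 - 10.2 + 3.4 = -11.4
Secondary income: 3.4
Current account = (-51.4) + 3.9 + (-11.4) + 3.4 = -55.5
(Excluded from the current account — financial account: new loans extended by domestic banks to foreign borrowers 8.5, sale of domestic government bonds to non-residents 18.2, domestic pension funds' purchases of foreign equities 6.9.)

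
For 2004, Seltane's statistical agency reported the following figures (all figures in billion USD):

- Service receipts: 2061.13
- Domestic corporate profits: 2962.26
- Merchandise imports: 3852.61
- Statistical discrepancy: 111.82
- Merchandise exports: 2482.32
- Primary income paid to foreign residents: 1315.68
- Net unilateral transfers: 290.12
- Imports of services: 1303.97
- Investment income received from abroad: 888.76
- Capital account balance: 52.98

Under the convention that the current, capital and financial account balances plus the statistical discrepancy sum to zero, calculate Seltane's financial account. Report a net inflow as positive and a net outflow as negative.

Goods balance = 2482.32 - 3852.61 = -1370.29
Services balance = 2061.13 - 1303.97 = 757.16
Trade balance (goods + services) = -1370.29 + 757.16 = -613.13
Net primary income = 888.76 - 1315.68 = -426.92
Net secondary income = 290.12
Current account = -613.13 + (-426.92) + 290.12 = -749.93
Financial account = -(-749.93 + 52.98 + 111.82) = 585.13

585.13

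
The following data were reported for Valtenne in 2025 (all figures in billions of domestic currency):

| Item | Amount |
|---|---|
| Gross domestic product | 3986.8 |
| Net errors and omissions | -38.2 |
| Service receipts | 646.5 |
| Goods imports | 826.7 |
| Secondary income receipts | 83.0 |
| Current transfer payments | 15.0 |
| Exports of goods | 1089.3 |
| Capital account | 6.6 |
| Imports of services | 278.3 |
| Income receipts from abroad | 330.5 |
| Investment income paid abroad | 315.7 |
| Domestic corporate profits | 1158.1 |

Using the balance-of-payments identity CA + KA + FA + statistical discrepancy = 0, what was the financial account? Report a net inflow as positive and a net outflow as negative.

-682.0

Goods balance = 1089.3 - 826.7 = 262.6
Services balance = 646.5 - 278.3 = 368.2
Trade balance (goods + services) = 262.6 + 368.2 = 630.8
Net primary income = 330.5 - 315.7 = 14.8
Net secondary income = 83.0 - 15.0 = 68.0
Current account = 630.8 + 14.8 + 68.0 = 713.6
Financial account = -(713.6 + 6.6 + (-38.2)) = -682.0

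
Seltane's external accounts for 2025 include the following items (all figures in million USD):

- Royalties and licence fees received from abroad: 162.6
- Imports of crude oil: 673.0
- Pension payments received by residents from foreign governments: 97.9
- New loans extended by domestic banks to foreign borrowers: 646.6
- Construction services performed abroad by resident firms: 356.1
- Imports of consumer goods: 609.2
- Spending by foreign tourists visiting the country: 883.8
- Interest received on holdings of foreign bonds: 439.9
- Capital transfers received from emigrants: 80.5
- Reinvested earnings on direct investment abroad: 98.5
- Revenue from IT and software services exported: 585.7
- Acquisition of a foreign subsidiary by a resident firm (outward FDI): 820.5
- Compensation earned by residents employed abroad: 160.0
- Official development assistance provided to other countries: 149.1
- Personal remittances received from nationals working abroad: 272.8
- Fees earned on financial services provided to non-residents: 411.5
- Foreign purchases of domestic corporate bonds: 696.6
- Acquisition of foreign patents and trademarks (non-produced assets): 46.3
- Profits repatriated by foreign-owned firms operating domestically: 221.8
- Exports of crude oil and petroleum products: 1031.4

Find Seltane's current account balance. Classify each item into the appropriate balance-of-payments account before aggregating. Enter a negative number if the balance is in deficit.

2847.1

Goods: -609.2 + 1031.4 - 673.0 = -250.8
Services: 162.6 + 411.5 + 585.7 + 883.8 + 356.1 = 2399.7
Primary income: 160.0 + 98.5 + 439.9 - 221.8 = 476.6
Secondary income: 97.9 + 272.8 - 149.1 = 221.6
Current account = (-250.8) + 2399.7 + 476.6 + 221.6 = 2847.1
(Excluded from the current account — financial account: new loans extended by domestic banks to foreign borrowers 646.6, acquisition of a foreign subsidiary by a resident firm (outward FDI) 820.5, foreign purchases of domestic corporate bonds 696.6; capital account: capital transfers received from emigrants 80.5, acquisition of foreign patents and trademarks (non-produced assets) 46.3.)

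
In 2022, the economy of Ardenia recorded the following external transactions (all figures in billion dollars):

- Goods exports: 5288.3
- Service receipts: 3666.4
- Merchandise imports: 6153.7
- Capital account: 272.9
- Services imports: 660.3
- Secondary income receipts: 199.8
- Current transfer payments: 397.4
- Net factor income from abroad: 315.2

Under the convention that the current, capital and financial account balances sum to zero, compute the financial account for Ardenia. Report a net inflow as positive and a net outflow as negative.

Goods balance = 5288.3 - 6153.7 = -865.4
Services balance = 3666.4 - 660.3 = 3006.1
Trade balance (goods + services) = -865.4 + 3006.1 = 2140.7
Net primary income = 315.2
Net secondary income = 199.8 - 397.4 = -197.6
Current account = 2140.7 + 315.2 + (-197.6) = 2258.3
Financial account = -(2258.3 + 272.9) = -2531.2

-2531.2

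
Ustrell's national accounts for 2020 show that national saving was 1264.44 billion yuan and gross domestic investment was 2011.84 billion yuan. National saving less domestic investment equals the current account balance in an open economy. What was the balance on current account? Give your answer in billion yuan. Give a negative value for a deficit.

S - I = CA (net lending to the rest of the world).
CA = S - I = 1264.44 - 2011.84 = -747.40

-747.40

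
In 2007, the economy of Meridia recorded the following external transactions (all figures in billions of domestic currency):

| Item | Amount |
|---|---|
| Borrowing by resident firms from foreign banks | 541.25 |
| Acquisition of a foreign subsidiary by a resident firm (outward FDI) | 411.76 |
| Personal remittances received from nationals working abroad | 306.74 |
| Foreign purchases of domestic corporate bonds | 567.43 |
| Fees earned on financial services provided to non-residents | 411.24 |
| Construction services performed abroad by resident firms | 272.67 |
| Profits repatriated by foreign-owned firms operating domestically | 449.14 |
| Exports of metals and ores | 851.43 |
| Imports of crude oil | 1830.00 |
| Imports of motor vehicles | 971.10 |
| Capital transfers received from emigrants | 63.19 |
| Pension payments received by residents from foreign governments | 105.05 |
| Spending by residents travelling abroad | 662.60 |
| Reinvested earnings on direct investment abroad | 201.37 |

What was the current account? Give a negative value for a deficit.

-1764.34

Goods: -1830.00 - 971.10 + 851.43 = -1949.67
Services: -662.60 + 411.24 + 272.67 = 21.31
Primary income: -449.14 + 201.37 = -247.77
Secondary income: 105.05 + 306.74 = 411.79
Current account = (-1949.67) + 21.31 + (-247.77) + 411.79 = -1764.34
(Excluded from the current account — financial account: borrowing by resident firms from foreign banks 541.25, acquisition of a foreign subsidiary by a resident firm (outward FDI) 411.76, foreign purchases of domestic corporate bonds 567.43; capital account: capital transfers received from emigrants 63.19.)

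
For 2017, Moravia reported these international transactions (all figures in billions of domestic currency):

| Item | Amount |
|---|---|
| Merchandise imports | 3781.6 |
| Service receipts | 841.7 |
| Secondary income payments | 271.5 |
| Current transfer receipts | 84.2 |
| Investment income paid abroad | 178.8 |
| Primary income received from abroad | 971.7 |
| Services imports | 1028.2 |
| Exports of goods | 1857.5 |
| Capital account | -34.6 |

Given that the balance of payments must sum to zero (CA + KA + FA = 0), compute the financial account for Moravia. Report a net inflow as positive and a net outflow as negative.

Goods balance = 1857.5 - 3781.6 = -1924.1
Services balance = 841.7 - 1028.2 = -186.5
Trade balance (goods + services) = -1924.1 + (-186.5) = -2110.6
Net primary income = 971.7 - 178.8 = 792.9
Net secondary income = 84.2 - 271.5 = -187.3
Current account = -2110.6 + 792.9 + (-187.3) = -1505.0
Financial account = -(-1505.0 + (-34.6)) = 1539.6

1539.6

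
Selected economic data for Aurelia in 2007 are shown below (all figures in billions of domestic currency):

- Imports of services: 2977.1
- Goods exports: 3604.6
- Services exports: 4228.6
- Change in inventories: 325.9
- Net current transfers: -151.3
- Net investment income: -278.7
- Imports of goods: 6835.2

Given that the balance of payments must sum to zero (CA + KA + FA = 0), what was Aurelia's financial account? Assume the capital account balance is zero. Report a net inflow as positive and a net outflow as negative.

Goods balance = 3604.6 - 6835.2 = -3230.6
Services balance = 4228.6 - 2977.1 = 1251.5
Trade balance (goods + services) = -3230.6 + 1251.5 = -1979.1
Net primary income = -278.7
Net secondary income = -151.3
Current account = -1979.1 + (-278.7) + (-151.3) = -2409.1
Financial account = -(-2409.1) = 2409.1

2409.1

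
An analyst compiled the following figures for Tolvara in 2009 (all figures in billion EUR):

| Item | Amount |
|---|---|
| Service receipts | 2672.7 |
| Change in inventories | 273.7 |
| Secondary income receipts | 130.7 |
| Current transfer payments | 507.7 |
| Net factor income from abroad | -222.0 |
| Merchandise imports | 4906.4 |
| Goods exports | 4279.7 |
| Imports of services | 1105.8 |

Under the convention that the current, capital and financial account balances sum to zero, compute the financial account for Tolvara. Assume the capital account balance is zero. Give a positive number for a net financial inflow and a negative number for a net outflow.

Goods balance = 4279.7 - 4906.4 = -626.7
Services balance = 2672.7 - 1105.8 = 1566.9
Trade balance (goods + services) = -626.7 + 1566.9 = 940.2
Net primary income = -222.0
Net secondary income = 130.7 - 507.7 = -377.0
Current account = 940.2 + (-222.0) + (-377.0) = 341.2
Financial account = -(341.2) = -341.2

-341.2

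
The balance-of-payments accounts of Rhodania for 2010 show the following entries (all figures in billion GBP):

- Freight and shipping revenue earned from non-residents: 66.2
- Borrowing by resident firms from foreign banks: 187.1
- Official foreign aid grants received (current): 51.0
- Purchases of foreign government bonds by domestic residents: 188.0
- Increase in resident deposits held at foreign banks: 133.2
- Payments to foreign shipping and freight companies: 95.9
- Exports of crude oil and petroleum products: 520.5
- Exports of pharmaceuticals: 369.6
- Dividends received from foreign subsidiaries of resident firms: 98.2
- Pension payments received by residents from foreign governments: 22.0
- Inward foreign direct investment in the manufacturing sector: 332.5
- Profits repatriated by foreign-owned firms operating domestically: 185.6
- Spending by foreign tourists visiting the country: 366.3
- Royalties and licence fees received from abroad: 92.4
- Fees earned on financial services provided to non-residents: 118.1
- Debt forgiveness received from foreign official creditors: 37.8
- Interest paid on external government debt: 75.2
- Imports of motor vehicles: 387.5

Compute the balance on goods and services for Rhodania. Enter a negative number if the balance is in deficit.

1049.7

Goods: 369.6 - 387.5 + 520.5 = 502.6
Services: 366.3 + 92.4 + 66.2 + 118.1 - 95.9 = 547.1
Trade balance = 502.6 + 547.1 = 1049.7
(Excluded from the trade balance — financial account: borrowing by resident firms from foreign banks 187.1, purchases of foreign government bonds by domestic residents 188.0, increase in resident deposits held at foreign banks 133.2, inward foreign direct investment in the manufacturing sector 332.5; secondary income: official foreign aid grants received (current) 51.0, pension payments received by residents from foreign governments 22.0; primary income: dividends received from foreign subsidiaries of resident firms 98.2, profits repatriated by foreign-owned firms operating domestically 185.6, interest paid on external government debt 75.2; capital account: debt forgiveness received from foreign official creditors 37.8.)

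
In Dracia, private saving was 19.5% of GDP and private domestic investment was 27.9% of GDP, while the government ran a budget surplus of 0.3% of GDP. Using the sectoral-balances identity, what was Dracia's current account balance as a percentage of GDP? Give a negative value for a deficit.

By the sectoral-balances identity, CA = (S_private - I) + (T - G).
Private balance = 19.5 - 27.9 = -8.4
Government balance (T - G) = 0.3
CA = -8.4 + 0.3 = -8.1

-8.1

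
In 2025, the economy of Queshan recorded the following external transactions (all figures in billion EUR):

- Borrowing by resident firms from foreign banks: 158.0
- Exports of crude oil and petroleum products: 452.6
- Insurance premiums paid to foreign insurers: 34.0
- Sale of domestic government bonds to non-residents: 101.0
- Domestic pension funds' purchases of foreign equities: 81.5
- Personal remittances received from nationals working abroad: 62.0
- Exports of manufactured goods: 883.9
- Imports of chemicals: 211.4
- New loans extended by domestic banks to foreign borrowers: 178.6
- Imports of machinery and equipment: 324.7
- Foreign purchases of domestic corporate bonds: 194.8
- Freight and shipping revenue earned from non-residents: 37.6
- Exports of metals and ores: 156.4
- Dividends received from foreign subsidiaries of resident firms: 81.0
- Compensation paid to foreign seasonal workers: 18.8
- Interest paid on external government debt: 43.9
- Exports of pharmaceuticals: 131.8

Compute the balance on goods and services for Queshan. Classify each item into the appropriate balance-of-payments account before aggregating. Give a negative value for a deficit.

1092.2

Goods: -324.7 + 883.9 + 452.6 + 131.8 - 211.4 + 156.4 = 1088.6
Services: -34.0 + 37.6 = 3.6
Trade balance = 1088.6 + 3.6 = 1092.2
(Excluded from the trade balance — financial account: borrowing by resident firms from foreign banks 158.0, sale of domestic government bonds to non-residents 101.0, domestic pension funds' purchases of foreign equities 81.5, new loans extended by domestic banks to foreign borrowers 178.6, foreign purchases of domestic corporate bonds 194.8; secondary income: personal remittances received from nationals working abroad 62.0; primary income: dividends received from foreign subsidiaries of resident firms 81.0, compensation paid to foreign seasonal workers 18.8, interest paid on external government debt 43.9.)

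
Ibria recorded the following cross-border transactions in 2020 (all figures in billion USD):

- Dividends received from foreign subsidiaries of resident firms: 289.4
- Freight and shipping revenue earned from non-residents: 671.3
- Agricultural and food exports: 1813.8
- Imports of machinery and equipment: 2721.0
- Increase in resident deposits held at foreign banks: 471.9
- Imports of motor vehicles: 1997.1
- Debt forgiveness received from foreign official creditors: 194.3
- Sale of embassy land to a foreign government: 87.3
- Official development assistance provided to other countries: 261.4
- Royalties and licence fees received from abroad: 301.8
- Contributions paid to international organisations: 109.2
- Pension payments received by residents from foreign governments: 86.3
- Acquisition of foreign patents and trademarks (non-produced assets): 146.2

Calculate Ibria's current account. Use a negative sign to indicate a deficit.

Goods: -1997.1 - 2721.0 + 1813.8 = -2904.3
Services: 301.8 + 671.3 = 973.1
Primary income: 289.4
Secondary income: -261.4 - 109.2 + 86.3 = -284.3
Current account = (-2904.3) + 973.1 + 289.4 + (-284.3) = -1926.1
(Excluded from the current account — financial account: increase in resident deposits held at foreign banks 471.9; capital account: debt forgiveness received from foreign official creditors 194.3, sale of embassy land to a foreign government 87.3, acquisition of foreign patents and trademarks (non-produced assets) 146.2.)

-1926.1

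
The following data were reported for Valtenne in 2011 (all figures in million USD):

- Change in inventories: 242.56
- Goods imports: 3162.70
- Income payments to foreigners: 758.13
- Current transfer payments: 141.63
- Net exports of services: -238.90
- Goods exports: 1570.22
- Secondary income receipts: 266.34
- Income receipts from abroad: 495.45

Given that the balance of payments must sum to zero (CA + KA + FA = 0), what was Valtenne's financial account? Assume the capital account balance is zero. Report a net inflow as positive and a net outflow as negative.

Goods balance = 1570.22 - 3162.70 = -1592.48
Services balance = -238.90
Trade balance (goods + services) = -1592.48 + (-238.90) = -1831.38
Net primary income = 495.45 - 758.13 = -262.68
Net secondary income = 266.34 - 141.63 = 124.71
Current account = -1831.38 + (-262.68) + 124.71 = -1969.35
Financial account = -(-1969.35) = 1969.35

1969.35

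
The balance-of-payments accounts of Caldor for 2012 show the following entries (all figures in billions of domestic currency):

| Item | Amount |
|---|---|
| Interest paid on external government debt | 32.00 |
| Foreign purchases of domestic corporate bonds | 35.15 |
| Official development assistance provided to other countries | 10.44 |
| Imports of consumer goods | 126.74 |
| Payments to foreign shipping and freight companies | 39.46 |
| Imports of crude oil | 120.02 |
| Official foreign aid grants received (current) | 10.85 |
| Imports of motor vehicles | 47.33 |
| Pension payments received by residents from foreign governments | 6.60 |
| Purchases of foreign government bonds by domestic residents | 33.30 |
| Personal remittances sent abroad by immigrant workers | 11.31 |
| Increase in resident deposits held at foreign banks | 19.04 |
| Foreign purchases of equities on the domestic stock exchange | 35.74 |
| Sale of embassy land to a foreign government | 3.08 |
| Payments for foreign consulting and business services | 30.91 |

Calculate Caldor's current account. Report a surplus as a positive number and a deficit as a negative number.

Goods: -47.33 - 120.02 - 126.74 = -294.09
Services: -39.46 - 30.91 = -70.37
Primary income: -32.00
Secondary income: 10.85 + 6.60 - 10.44 - 11.31 = -4.30
Current account = (-294.09) + (-70.37) + (-32.00) + (-4.30) = -400.76
(Excluded from the current account — financial account: foreign purchases of domestic corporate bonds 35.15, purchases of foreign government bonds by domestic residents 33.30, increase in resident deposits held at foreign banks 19.04, foreign purchases of equities on the domestic stock exchange 35.74; capital account: sale of embassy land to a foreign government 3.08.)

-400.76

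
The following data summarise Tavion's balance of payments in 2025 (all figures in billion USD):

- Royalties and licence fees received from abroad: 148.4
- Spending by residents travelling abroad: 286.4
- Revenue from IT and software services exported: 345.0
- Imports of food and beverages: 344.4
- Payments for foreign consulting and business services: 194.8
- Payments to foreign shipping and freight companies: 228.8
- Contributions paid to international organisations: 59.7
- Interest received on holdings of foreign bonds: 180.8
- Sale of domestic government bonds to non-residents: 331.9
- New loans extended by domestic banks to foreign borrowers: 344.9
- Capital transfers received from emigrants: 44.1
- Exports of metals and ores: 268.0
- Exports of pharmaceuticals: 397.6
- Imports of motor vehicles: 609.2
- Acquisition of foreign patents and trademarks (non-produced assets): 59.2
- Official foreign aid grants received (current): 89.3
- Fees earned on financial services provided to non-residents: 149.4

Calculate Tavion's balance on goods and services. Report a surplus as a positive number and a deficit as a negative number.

Goods: 397.6 - 609.2 + 268.0 - 344.4 = -288.0
Services: 149.4 - 194.8 + 148.4 - 286.4 + 345.0 - 228.8 = -67.2
Trade balance = -288.0 + (-67.2) = -355.2
(Excluded from the trade balance — secondary income: contributions paid to international organisations 59.7, official foreign aid grants received (current) 89.3; primary income: interest received on holdings of foreign bonds 180.8; financial account: sale of domestic government bonds to non-residents 331.9, new loans extended by domestic banks to foreign borrowers 344.9; capital account: capital transfers received from emigrants 44.1, acquisition of foreign patents and trademarks (non-produced assets) 59.2.)

-355.2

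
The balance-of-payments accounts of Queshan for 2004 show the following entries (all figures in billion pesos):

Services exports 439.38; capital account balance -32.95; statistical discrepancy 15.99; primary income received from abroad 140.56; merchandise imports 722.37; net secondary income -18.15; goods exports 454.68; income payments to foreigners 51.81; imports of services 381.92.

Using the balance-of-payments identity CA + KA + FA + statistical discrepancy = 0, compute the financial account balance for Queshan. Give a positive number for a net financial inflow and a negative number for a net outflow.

156.59

Goods balance = 454.68 - 722.37 = -267.69
Services balance = 439.38 - 381.92 = 57.46
Trade balance (goods + services) = -267.69 + 57.46 = -210.23
Net primary income = 140.56 - 51.81 = 88.75
Net secondary income = -18.15
Current account = -210.23 + 88.75 + (-18.15) = -139.63
Financial account = -(-139.63 + (-32.95) + 15.99) = 156.59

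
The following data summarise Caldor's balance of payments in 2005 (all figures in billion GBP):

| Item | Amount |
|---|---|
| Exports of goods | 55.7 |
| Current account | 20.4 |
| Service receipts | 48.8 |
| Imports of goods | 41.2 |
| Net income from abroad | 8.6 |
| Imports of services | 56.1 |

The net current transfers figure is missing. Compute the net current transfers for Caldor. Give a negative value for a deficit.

Current account = goods balance + services balance + net primary income + net secondary income
Sum of the known components = 15.8
Net current transfers = CA - (known components) = 20.4 - 15.8 = 4.6

4.6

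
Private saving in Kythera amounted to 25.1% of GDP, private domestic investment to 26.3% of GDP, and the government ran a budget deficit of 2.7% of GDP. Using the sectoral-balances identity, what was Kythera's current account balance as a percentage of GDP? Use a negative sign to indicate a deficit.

-3.9

By the sectoral-balances identity, CA = (S_private - I) + (T - G).
Private balance = 25.1 - 26.3 = -1.2
Government balance (T - G) = -2.7
CA = -1.2 + (-2.7) = -3.9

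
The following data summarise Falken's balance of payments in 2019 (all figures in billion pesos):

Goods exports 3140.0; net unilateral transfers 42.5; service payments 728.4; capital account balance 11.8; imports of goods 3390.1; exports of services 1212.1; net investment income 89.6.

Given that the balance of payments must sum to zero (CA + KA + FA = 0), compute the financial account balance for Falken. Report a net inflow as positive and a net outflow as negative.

-377.5

Goods balance = 3140.0 - 3390.1 = -250.1
Services balance = 1212.1 - 728.4 = 483.7
Trade balance (goods + services) = -250.1 + 483.7 = 233.6
Net primary income = 89.6
Net secondary income = 42.5
Current account = 233.6 + 89.6 + 42.5 = 365.7
Financial account = -(365.7 + 11.8) = -377.5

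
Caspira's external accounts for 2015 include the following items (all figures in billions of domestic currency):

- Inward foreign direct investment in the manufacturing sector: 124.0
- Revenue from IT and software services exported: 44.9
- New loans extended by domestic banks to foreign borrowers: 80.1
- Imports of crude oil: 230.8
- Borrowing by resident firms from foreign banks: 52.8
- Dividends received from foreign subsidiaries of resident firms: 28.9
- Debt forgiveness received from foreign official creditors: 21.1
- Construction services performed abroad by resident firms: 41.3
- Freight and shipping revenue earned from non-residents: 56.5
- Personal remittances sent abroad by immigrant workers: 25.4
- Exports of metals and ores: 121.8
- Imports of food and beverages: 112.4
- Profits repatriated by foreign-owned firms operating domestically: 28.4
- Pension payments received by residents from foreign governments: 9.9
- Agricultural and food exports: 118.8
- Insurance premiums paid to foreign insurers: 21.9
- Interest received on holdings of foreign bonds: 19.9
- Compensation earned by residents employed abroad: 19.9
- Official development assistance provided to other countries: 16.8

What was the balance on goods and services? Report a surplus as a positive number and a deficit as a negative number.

18.2

Goods: -112.4 + 121.8 - 230.8 + 118.8 = -102.6
Services: 44.9 - 21.9 + 41.3 + 56.5 = 120.8
Trade balance = -102.6 + 120.8 = 18.2
(Excluded from the trade balance — financial account: inward foreign direct investment in the manufacturing sector 124.0, new loans extended by domestic banks to foreign borrowers 80.1, borrowing by resident firms from foreign banks 52.8; primary income: dividends received from foreign subsidiaries of resident firms 28.9, profits repatriated by foreign-owned firms operating domestically 28.4, interest received on holdings of foreign bonds 19.9, compensation earned by residents employed abroad 19.9; capital account: debt forgiveness received from foreign official creditors 21.1; secondary income: personal remittances sent abroad by immigrant workers 25.4, pension payments received by residents from foreign governments 9.9, official development assistance provided to other countries 16.8.)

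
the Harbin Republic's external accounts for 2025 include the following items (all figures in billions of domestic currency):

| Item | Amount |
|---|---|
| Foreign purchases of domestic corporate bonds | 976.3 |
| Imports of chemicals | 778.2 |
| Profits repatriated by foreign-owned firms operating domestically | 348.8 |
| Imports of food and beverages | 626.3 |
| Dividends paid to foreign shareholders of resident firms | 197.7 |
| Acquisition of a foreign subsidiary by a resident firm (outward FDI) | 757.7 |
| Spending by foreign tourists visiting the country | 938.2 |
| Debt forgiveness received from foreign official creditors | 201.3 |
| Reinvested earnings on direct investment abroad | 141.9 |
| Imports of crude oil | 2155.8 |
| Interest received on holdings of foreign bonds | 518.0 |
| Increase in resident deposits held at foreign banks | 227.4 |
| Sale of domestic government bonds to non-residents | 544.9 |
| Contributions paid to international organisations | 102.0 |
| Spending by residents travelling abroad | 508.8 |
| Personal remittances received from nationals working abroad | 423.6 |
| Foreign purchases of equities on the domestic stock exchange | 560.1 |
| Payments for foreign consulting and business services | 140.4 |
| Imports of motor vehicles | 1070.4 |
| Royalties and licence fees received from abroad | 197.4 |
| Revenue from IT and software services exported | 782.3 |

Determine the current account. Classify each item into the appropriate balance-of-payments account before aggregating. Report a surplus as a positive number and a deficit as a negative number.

-2927.0

Goods: -2155.8 - 778.2 - 1070.4 - 626.3 = -4630.7
Services: 197.4 - 508.8 - 140.4 + 782.3 + 938.2 = 1268.7
Primary income: -348.8 + 518.0 - 197.7 + 141.9 = 113.4
Secondary income: 423.6 - 102.0 = 321.6
Current account = (-4630.7) + 1268.7 + 113.4 + 321.6 = -2927.0
(Excluded from the current account — financial account: foreign purchases of domestic corporate bonds 976.3, acquisition of a foreign subsidiary by a resident firm (outward FDI) 757.7, increase in resident deposits held at foreign banks 227.4, sale of domestic government bonds to non-residents 544.9, foreign purchases of equities on the domestic stock exchange 560.1; capital account: debt forgiveness received from foreign official creditors 201.3.)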